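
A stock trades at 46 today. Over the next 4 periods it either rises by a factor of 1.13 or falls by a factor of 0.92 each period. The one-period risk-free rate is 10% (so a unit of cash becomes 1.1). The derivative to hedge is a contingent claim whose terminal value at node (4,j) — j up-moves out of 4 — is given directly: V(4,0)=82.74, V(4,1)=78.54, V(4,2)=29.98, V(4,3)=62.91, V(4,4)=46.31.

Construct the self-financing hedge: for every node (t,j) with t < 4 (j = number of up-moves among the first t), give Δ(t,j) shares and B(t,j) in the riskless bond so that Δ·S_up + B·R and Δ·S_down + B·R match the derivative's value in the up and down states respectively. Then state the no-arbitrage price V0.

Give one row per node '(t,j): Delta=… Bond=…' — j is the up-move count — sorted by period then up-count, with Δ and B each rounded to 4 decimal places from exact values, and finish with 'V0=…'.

(0,0): Delta=-0.2058 Bond=44.4025
(1,0): Delta=1.1360 Bond=-7.9388
(1,1): Delta=-0.3878 Bond=58.3063
(2,0): Delta=-4.6946 Bond=218.2780
(2,1): Delta=1.9271 Bond=-46.5678
(2,2): Delta=-0.7019 Bond=82.5877
(3,0): Delta=-0.5584 Bond=91.9455
(3,1): Delta=-5.2559 Bond=264.7991
(3,2): Delta=2.9018 Bond=-103.8952
(3,3): Delta=-1.1910 Bond=123.3035
V0=34.9373

No-arbitrage ⇒ martingale measure with p* = (R−d)/(u−d) = 0.8571.
At expiry t=4: V(4,0)=82.7400, V(4,1)=78.5400, V(4,2)=29.9800, V(4,3)=62.9100, V(4,4)=46.3100
(3,0): S=35.8196. Δ = (V_up−V_dn)/(S_up−S_dn) = (78.5400−82.7400)/(40.4762−32.9541) = -0.5584. V = [p*·78.5400 + (1−p*)·82.7400]/1.1 = 71.9455. B = V − Δ·S = 91.9455.
(3,1): S=43.9959. Δ = (V_up−V_dn)/(S_up−S_dn) = (29.9800−78.5400)/(49.7153−40.4762) = -5.2559. V = [p*·29.9800 + (1−p*)·78.5400]/1.1 = 33.5610. B = V − Δ·S = 264.7991.
(3,2): S=54.0384. Δ = (V_up−V_dn)/(S_up−S_dn) = (62.9100−29.9800)/(61.0634−49.7153) = 2.9018. V = [p*·62.9100 + (1−p*)·29.9800]/1.1 = 52.9143. B = V − Δ·S = -103.8952.
(3,3): S=66.3733. Δ = (V_up−V_dn)/(S_up−S_dn) = (46.3100−62.9100)/(75.0018−61.0634) = -1.1910. V = [p*·46.3100 + (1−p*)·62.9100]/1.1 = 44.2558. B = V − Δ·S = 123.3035.
(2,0): S=38.9344. Δ = (V_up−V_dn)/(S_up−S_dn) = (33.5610−71.9455)/(43.9959−35.8196) = -4.6946. V = [p*·33.5610 + (1−p*)·71.9455]/1.1 = 35.4950. B = V − Δ·S = 218.2780.
(2,1): S=47.8216. Δ = (V_up−V_dn)/(S_up−S_dn) = (52.9143−33.5610)/(54.0384−43.9959) = 1.9271. V = [p*·52.9143 + (1−p*)·33.5610]/1.1 = 45.5905. B = V − Δ·S = -46.5678.
(2,2): S=58.7374. Δ = (V_up−V_dn)/(S_up−S_dn) = (44.2558−52.9143)/(66.3733−54.0384) = -0.7019. V = [p*·44.2558 + (1−p*)·52.9143]/1.1 = 41.3571. B = V − Δ·S = 82.5877.
(1,0): S=42.3200. Δ = (V_up−V_dn)/(S_up−S_dn) = (45.5905−35.4950)/(47.8216−38.9344) = 1.1360. V = [p*·45.5905 + (1−p*)·35.4950]/1.1 = 40.1348. B = V − Δ·S = -7.9388.
(1,1): S=51.9800. Δ = (V_up−V_dn)/(S_up−S_dn) = (41.3571−45.5905)/(58.7374−47.8216) = -0.3878. V = [p*·41.3571 + (1−p*)·45.5905]/1.1 = 38.1471. B = V − Δ·S = 58.3063.
(0,0): S=46.0000. Δ = (V_up−V_dn)/(S_up−S_dn) = (38.1471−40.1348)/(51.9800−42.3200) = -0.2058. V = [p*·38.1471 + (1−p*)·40.1348]/1.1 = 34.9373. B = V − Δ·S = 44.4025.
Each (Δ,B) replicates both successor values, so the strategy is self-financing and V0 is arbitrage-free.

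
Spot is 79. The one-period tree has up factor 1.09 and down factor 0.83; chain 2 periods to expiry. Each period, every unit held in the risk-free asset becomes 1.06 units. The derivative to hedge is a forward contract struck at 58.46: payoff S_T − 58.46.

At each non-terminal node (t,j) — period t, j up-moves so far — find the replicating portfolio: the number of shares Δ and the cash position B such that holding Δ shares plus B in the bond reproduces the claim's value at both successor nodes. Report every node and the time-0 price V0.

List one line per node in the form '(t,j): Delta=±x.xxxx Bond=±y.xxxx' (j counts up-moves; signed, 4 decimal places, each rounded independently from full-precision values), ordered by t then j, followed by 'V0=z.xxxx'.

Since d<R<u, set p* = (R−d)/(u−d) = 0.8846; price each node as the discounted p*-expectation of its children.
Terminal values V(2,·): V(2,0)=-4.0369, V(2,1)=13.0113, V(2,2)=35.3999
(1,0): S=65.5700. Δ = (V_up−V_dn)/(S_up−S_dn) = (13.0113−-4.0369)/(71.4713−54.4231) = 1.0000. V = [p*·13.0113 + (1−p*)·-4.0369]/1.06 = 10.4191. B = V − Δ·S = -55.1509.
(1,1): S=86.1100. Δ = (V_up−V_dn)/(S_up−S_dn) = (35.3999−13.0113)/(93.8599−71.4713) = 1.0000. V = [p*·35.3999 + (1−p*)·13.0113]/1.06 = 30.9591. B = V − Δ·S = -55.1509.
(0,0): S=79.0000. Δ = (V_up−V_dn)/(S_up−S_dn) = (30.9591−10.4191)/(86.1100−65.5700) = 1.0000. V = [p*·30.9591 + (1−p*)·10.4191]/1.06 = 26.9708. B = V − Δ·S = -52.0292.
Check: Δ(0,0)·S0 + B(0,0) = 26.9708 = V0.

(0,0): Delta=1.0000 Bond=-52.0292
(1,0): Delta=1.0000 Bond=-55.1509
(1,1): Delta=1.0000 Bond=-55.1509
V0=26.9708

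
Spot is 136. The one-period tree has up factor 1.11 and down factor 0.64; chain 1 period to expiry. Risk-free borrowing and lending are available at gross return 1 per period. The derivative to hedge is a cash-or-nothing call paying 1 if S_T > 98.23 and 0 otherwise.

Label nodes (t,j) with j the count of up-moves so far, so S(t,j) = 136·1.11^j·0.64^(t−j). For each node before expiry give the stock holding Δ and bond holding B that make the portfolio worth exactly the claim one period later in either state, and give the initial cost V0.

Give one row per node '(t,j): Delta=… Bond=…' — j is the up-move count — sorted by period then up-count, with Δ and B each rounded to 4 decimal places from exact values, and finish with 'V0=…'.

(0,0): Delta=0.0156 Bond=-1.3617
V0=0.7660

Under the risk-neutral measure, an up-move has probability p* = (R−d)/(u−d) = 0.7660 and values discount at R = 1.
At expiry t=1: V(1,0)=0.0000, V(1,1)=1.0000
Node (0,0) S=136.0000: V=(p*·1.0000+(1−p*)·0.0000)/1=0.7660; Δ=(1.0000−0.0000)/(150.9600−87.0400)=0.0156; B=V−Δ·S=-1.3617
Each (Δ,B) replicates both successor values, so the strategy is self-financing and V0 is arbitrage-free.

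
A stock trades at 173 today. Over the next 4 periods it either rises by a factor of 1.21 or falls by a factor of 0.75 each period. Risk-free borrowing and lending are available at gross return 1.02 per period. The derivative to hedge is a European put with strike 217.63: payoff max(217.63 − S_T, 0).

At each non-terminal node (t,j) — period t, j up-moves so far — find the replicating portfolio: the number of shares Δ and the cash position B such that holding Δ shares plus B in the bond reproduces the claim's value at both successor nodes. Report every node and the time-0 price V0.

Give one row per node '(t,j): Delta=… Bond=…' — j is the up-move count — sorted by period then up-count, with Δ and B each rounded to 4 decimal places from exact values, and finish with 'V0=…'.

Since d<R<u, set p* = (R−d)/(u−d) = 0.5870; price each node as the discounted p*-expectation of its children.
Payoff layer (t=4): V(4,0)=162.8917, V(4,1)=129.3189, V(4,2)=75.1548, V(4,3)=0.0000, V(4,4)=0.0000
  t=3,j=0: stock 72.9844 → up 88.3111 (V=129.3189), down 54.7383 (V=162.8917). Price 140.3784; hedge Δ=-1.0000, bond B=213.3627.
  t=3,j=1: stock 117.7481 → up 142.4752 (V=75.1548), down 88.3111 (V=129.3189). Price 95.6146; hedge Δ=-1.0000, bond B=213.3627.
  t=3,j=2: stock 189.9670 → up 229.8600 (V=0.0000), down 142.4752 (V=75.1548). Price 30.4335; hedge Δ=-0.8600, bond B=193.8134.
  t=3,j=3: stock 306.4801 → up 370.8409 (V=0.0000), down 229.8600 (V=0.0000). Price 0.0000; hedge Δ=0.0000, bond B=0.0000.
  t=2,j=0: stock 97.3125 → up 117.7481 (V=95.6146), down 72.9844 (V=140.3784). Price 111.8667; hedge Δ=-1.0000, bond B=209.1792.
  t=2,j=1: stock 156.9975 → up 189.9670 (V=30.4335), down 117.7481 (V=95.6146). Price 56.2315; hedge Δ=-0.9025, bond B=197.9296.
  t=2,j=2: stock 253.2893 → up 306.4801 (V=0.0000), down 189.9670 (V=30.4335). Price 12.3239; hedge Δ=-0.2612, bond B=78.4837.
  t=1,j=0: stock 129.7500 → up 156.9975 (V=56.2315), down 97.3125 (V=111.8667). Price 77.6581; hedge Δ=-0.9321, bond B=198.6041.
  t=1,j=1: stock 209.3300 → up 253.2893 (V=12.3239), down 156.9975 (V=56.2315). Price 29.8624; hedge Δ=-0.4560, bond B=125.3138.
  t=0,j=0: stock 173.0000 → up 209.3300 (V=29.8624), down 129.7500 (V=77.6581). Price 48.6315; hedge Δ=-0.6006, bond B=152.5351.
Check: Δ(0,0)·S0 + B(0,0) = 48.6315 = V0.

(0,0): Delta=-0.6006 Bond=152.5351
(1,0): Delta=-0.9321 Bond=198.6041
(1,1): Delta=-0.4560 Bond=125.3138
(2,0): Delta=-1.0000 Bond=209.1792
(2,1): Delta=-0.9025 Bond=197.9296
(2,2): Delta=-0.2612 Bond=78.4837
(3,0): Delta=-1.0000 Bond=213.3627
(3,1): Delta=-1.0000 Bond=213.3627
(3,2): Delta=-0.8600 Bond=193.8134
(3,3): Delta=0.0000 Bond=0.0000
V0=48.6315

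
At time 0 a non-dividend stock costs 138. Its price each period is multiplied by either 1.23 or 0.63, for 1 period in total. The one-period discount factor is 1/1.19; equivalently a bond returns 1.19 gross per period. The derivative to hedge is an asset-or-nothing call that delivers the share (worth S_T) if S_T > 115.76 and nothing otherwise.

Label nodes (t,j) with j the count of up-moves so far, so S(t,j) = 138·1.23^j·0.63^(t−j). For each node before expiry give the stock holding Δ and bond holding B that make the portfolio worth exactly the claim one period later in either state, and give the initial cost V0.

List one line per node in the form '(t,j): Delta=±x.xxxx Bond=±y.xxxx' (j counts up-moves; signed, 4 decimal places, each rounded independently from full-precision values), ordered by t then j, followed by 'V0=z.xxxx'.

Under the risk-neutral measure, an up-move has probability p* = (R−d)/(u−d) = 0.9333 and values discount at R = 1.19.
Terminal payoffs: V(1,0)=0.0000, V(1,1)=169.7400
(0,0): S=138.0000. Δ = (V_up−V_dn)/(S_up−S_dn) = (169.7400−0.0000)/(169.7400−86.9400) = 2.0500. V = [p*·169.7400 + (1−p*)·0.0000]/1.19 = 133.1294. B = V − Δ·S = -149.7706.
Self-financing check: at every node Δ·S+B equals the discounted successor values.

(0,0): Delta=2.0500 Bond=-149.7706
V0=133.1294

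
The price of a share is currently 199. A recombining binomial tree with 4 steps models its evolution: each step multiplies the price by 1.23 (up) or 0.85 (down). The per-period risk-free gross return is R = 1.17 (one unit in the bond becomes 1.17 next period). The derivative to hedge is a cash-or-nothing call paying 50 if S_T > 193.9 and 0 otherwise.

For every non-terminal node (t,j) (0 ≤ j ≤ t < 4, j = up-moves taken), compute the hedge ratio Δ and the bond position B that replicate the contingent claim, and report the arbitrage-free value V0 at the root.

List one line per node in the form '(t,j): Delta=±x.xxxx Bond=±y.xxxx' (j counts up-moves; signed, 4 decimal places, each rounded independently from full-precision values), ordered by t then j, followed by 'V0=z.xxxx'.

Under the risk-neutral measure, an up-move has probability p* = (R−d)/(u−d) = 0.8421 and values discount at R = 1.17.
Terminal payoffs: V(4,0)=0.0000, V(4,1)=0.0000, V(4,2)=50.0000, V(4,3)=50.0000, V(4,4)=50.0000
(3,0): S=122.2109. Δ = (V_up−V_dn)/(S_up−S_dn) = (0.0000−0.0000)/(150.3194−103.8792) = 0.0000. V = [p*·0.0000 + (1−p*)·0.0000]/1.17 = 0.0000. B = V − Δ·S = 0.0000.
(3,1): S=176.8463. Δ = (V_up−V_dn)/(S_up−S_dn) = (50.0000−0.0000)/(217.5210−150.3194) = 0.7440. V = [p*·50.0000 + (1−p*)·0.0000]/1.17 = 35.9874. B = V − Δ·S = -95.5915.
(3,2): S=255.9070. Δ = (V_up−V_dn)/(S_up−S_dn) = (50.0000−50.0000)/(314.7657−217.5210) = 0.0000. V = [p*·50.0000 + (1−p*)·50.0000]/1.17 = 42.7350. B = V − Δ·S = 42.7350.
(3,3): S=370.3125. Δ = (V_up−V_dn)/(S_up−S_dn) = (50.0000−50.0000)/(455.4844−314.7657) = 0.0000. V = [p*·50.0000 + (1−p*)·50.0000]/1.17 = 42.7350. B = V − Δ·S = 42.7350.
(2,0): S=143.7775. Δ = (V_up−V_dn)/(S_up−S_dn) = (35.9874−0.0000)/(176.8463−122.2109) = 0.6587. V = [p*·35.9874 + (1−p*)·0.0000]/1.17 = 25.9019. B = V − Δ·S = -68.8018.
(2,1): S=208.0545. Δ = (V_up−V_dn)/(S_up−S_dn) = (42.7350−35.9874)/(255.9070−176.8463) = 0.0853. V = [p*·42.7350 + (1−p*)·35.9874]/1.17 = 35.6151. B = V − Δ·S = 17.8581.
(2,2): S=301.0671. Δ = (V_up−V_dn)/(S_up−S_dn) = (42.7350−42.7350)/(370.3125−255.9070) = 0.0000. V = [p*·42.7350 + (1−p*)·42.7350]/1.17 = 36.5257. B = V − Δ·S = 36.5257.
(1,0): S=169.1500. Δ = (V_up−V_dn)/(S_up−S_dn) = (35.6151−25.9019)/(208.0545−143.7775) = 0.1511. V = [p*·35.6151 + (1−p*)·25.9019]/1.17 = 29.1294. B = V − Δ·S = 3.5684.
(1,1): S=244.7700. Δ = (V_up−V_dn)/(S_up−S_dn) = (36.5257−35.6151)/(301.0671−208.0545) = 0.0098. V = [p*·36.5257 + (1−p*)·35.6151]/1.17 = 31.0956. B = V − Δ·S = 28.6993.
(0,0): S=199.0000. Δ = (V_up−V_dn)/(S_up−S_dn) = (31.0956−29.1294)/(244.7700−169.1500) = 0.0260. V = [p*·31.0956 + (1−p*)·29.1294]/1.17 = 26.3121. B = V − Δ·S = 21.1378.
Root portfolio cost Δ·199+B reproduces V0=26.3121.

(0,0): Delta=0.0260 Bond=21.1378
(1,0): Delta=0.1511 Bond=3.5684
(1,1): Delta=0.0098 Bond=28.6993
(2,0): Delta=0.6587 Bond=-68.8018
(2,1): Delta=0.0853 Bond=17.8581
(2,2): Delta=0.0000 Bond=36.5257
(3,0): Delta=0.0000 Bond=0.0000
(3,1): Delta=0.7440 Bond=-95.5915
(3,2): Delta=0.0000 Bond=42.7350
(3,3): Delta=0.0000 Bond=42.7350
V0=26.3121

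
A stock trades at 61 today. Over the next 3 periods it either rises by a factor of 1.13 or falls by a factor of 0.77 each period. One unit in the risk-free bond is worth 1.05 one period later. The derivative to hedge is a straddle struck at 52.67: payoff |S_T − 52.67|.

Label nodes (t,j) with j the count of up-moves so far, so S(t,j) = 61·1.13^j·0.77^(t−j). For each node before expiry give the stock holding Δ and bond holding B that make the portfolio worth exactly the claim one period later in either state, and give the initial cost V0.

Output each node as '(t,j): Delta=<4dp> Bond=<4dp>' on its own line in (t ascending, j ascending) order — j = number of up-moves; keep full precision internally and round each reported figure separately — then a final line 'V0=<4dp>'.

(0,0): Delta=0.6099 Bond=-18.8816
(1,0): Delta=-0.3599 Bond=25.7250
(1,1): Delta=0.7987 Bond=-32.8402
(2,0): Delta=-1.0000 Bond=50.1619
(2,1): Delta=-0.2353 Bond=20.3967
(2,2): Delta=1.0000 Bond=-50.1619
V0=18.3216

Under the risk-neutral measure, an up-move has probability p* = (R−d)/(u−d) = 0.7778 and values discount at R = 1.05.
Terminal payoffs: V(3,0)=24.8215, V(3,1)=11.8014, V(3,2)=7.3060, V(3,3)=35.3467
(2,0): S=36.1669. Δ = (V_up−V_dn)/(S_up−S_dn) = (11.8014−24.8215)/(40.8686−27.8485) = -1.0000. V = [p*·11.8014 + (1−p*)·24.8215]/1.05 = 13.9950. B = V − Δ·S = 50.1619.
(2,1): S=53.0761. Δ = (V_up−V_dn)/(S_up−S_dn) = (7.3060−11.8014)/(59.9760−40.8686) = -0.2353. V = [p*·7.3060 + (1−p*)·11.8014]/1.05 = 7.9095. B = V − Δ·S = 20.3967.
(2,2): S=77.8909. Δ = (V_up−V_dn)/(S_up−S_dn) = (35.3467−7.3060)/(88.0167−59.9760) = 1.0000. V = [p*·35.3467 + (1−p*)·7.3060]/1.05 = 27.7290. B = V − Δ·S = -50.1619.
(1,0): S=46.9700. Δ = (V_up−V_dn)/(S_up−S_dn) = (7.9095−13.9950)/(53.0761−36.1669) = -0.3599. V = [p*·7.9095 + (1−p*)·13.9950]/1.05 = 8.8208. B = V − Δ·S = 25.7250.
(1,1): S=68.9300. Δ = (V_up−V_dn)/(S_up−S_dn) = (27.7290−7.9095)/(77.8909−53.0761) = 0.7987. V = [p*·27.7290 + (1−p*)·7.9095]/1.05 = 22.2140. B = V − Δ·S = -32.8402.
(0,0): S=61.0000. Δ = (V_up−V_dn)/(S_up−S_dn) = (22.2140−8.8208)/(68.9300−46.9700) = 0.6099. V = [p*·22.2140 + (1−p*)·8.8208]/1.05 = 18.3216. B = V − Δ·S = -18.8816.
Self-financing check: at every node Δ·S+B equals the discounted successor values.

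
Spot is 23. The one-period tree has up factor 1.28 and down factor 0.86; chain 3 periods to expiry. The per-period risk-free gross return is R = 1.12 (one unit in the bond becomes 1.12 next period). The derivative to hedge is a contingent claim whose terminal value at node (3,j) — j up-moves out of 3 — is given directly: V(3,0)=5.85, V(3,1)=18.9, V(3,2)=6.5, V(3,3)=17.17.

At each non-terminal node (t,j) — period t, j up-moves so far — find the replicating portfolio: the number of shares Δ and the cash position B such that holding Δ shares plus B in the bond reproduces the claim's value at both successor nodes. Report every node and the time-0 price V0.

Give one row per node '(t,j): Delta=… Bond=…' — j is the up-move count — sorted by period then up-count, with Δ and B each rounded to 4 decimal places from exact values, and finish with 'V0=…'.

(0,0): Delta=0.0111 Bond=8.5265
(1,0): Delta=-0.2907 Bond=15.5189
(1,1): Delta=0.1359 Bond=5.8764
(2,0): Delta=1.8266 Bond=-18.6352
(2,1): Delta=-1.1661 Bond=39.5451
(2,2): Delta=0.6742 Bond=-13.7037
V0=8.7815

The replicating-portfolio and risk-neutral prices coincide; use p* = (1.12−0.86)/(1.28−0.86) = 0.6190 for the latter.
Terminal payoffs: V(3,0)=5.8500, V(3,1)=18.9000, V(3,2)=6.5000, V(3,3)=17.1700
(2,0): S=17.0108. Δ = (V_up−V_dn)/(S_up−S_dn) = (18.9000−5.8500)/(21.7738−14.6293) = 1.8266. V = [p*·18.9000 + (1−p*)·5.8500]/1.12 = 12.4362. B = V − Δ·S = -18.6352.
(2,1): S=25.3184. Δ = (V_up−V_dn)/(S_up−S_dn) = (6.5000−18.9000)/(32.4076−21.7738) = -1.1661. V = [p*·6.5000 + (1−p*)·18.9000]/1.12 = 10.0213. B = V − Δ·S = 39.5451.
(2,2): S=37.6832. Δ = (V_up−V_dn)/(S_up−S_dn) = (17.1700−6.5000)/(48.2345−32.4076) = 0.6742. V = [p*·17.1700 + (1−p*)·6.5000]/1.12 = 11.7011. B = V − Δ·S = -13.7037.
(1,0): S=19.7800. Δ = (V_up−V_dn)/(S_up−S_dn) = (10.0213−12.4362)/(25.3184−17.0108) = -0.2907. V = [p*·10.0213 + (1−p*)·12.4362]/1.12 = 9.7690. B = V − Δ·S = 15.5189.
(1,1): S=29.4400. Δ = (V_up−V_dn)/(S_up−S_dn) = (11.7011−10.0213)/(37.6832−25.3184) = 0.1359. V = [p*·11.7011 + (1−p*)·10.0213]/1.12 = 9.8760. B = V − Δ·S = 5.8764.
(0,0): S=23.0000. Δ = (V_up−V_dn)/(S_up−S_dn) = (9.8760−9.7690)/(29.4400−19.7800) = 0.0111. V = [p*·9.8760 + (1−p*)·9.7690]/1.12 = 8.7815. B = V − Δ·S = 8.5265.
The time-0 hedge costs 8.7815, which is the no-arbitrage price.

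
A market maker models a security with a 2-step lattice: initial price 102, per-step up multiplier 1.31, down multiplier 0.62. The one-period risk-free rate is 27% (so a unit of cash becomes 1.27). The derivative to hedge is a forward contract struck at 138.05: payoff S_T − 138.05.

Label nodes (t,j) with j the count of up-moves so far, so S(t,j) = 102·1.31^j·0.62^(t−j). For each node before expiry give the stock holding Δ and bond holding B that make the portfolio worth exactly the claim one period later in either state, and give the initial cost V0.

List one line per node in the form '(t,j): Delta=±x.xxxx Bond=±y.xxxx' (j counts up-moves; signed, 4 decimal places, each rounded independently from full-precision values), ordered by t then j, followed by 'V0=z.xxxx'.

Risk-neutral probability p* = (R−d)/(u−d) = (1.27−0.62)/(1.31−0.62) = 0.9420.
Terminal values V(2,·): V(2,0)=-98.8412, V(2,1)=-55.2056, V(2,2)=36.9922
Node (1,0) S=63.2400: V=(p*·-55.2056+(1−p*)·-98.8412)/1.27=-45.4608; Δ=(-55.2056−-98.8412)/(82.8444−39.2088)=1.0000; B=V−Δ·S=-108.7008
Node (1,1) S=133.6200: V=(p*·36.9922+(1−p*)·-55.2056)/1.27=24.9192; Δ=(36.9922−-55.2056)/(175.0422−82.8444)=1.0000; B=V−Δ·S=-108.7008
Node (0,0) S=102.0000: V=(p*·24.9192+(1−p*)·-45.4608)/1.27=16.4088; Δ=(24.9192−-45.4608)/(133.6200−63.2400)=1.0000; B=V−Δ·S=-85.5912
Root portfolio cost Δ·102+B reproduces V0=16.4088.

(0,0): Delta=1.0000 Bond=-85.5912
(1,0): Delta=1.0000 Bond=-108.7008
(1,1): Delta=1.0000 Bond=-108.7008
V0=16.4088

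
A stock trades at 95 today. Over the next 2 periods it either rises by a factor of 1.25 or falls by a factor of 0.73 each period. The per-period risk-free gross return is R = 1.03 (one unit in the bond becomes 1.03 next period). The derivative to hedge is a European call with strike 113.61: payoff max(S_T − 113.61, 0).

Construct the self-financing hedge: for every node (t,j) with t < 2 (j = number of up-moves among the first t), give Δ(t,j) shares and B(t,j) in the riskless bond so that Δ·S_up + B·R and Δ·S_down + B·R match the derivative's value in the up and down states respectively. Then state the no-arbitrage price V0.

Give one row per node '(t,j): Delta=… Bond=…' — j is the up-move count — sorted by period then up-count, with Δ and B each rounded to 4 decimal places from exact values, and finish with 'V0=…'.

(0,0): Delta=0.3949 Bond=-26.5880
(1,0): Delta=0.0000 Bond=0.0000
(1,1): Delta=0.5640 Bond=-47.4684
V0=10.9266

No-arbitrage ⇒ martingale measure with p* = (R−d)/(u−d) = 0.5769.
At expiry t=2: V(2,0)=0.0000, V(2,1)=0.0000, V(2,2)=34.8275
  t=1,j=0: stock 69.3500 → up 86.6875 (V=0.0000), down 50.6255 (V=0.0000). Price 0.0000; hedge Δ=0.0000, bond B=0.0000.
  t=1,j=1: stock 118.7500 → up 148.4375 (V=34.8275), down 86.6875 (V=0.0000). Price 19.5076; hedge Δ=0.5640, bond B=-47.4684.
  t=0,j=0: stock 95.0000 → up 118.7500 (V=19.5076), down 69.3500 (V=0.0000). Price 10.9266; hedge Δ=0.3949, bond B=-26.5880.
Root portfolio cost Δ·95+B reproduces V0=10.9266.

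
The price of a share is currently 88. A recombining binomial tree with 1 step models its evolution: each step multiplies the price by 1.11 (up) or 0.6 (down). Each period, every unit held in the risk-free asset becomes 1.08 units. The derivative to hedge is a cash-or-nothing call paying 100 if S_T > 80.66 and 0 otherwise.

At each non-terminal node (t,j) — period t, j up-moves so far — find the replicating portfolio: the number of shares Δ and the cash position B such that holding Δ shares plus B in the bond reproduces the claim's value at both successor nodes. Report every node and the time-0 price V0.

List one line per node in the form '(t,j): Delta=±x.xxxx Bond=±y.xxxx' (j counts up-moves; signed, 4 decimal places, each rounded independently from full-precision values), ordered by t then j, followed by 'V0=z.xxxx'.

(0,0): Delta=2.2282 Bond=-108.9325
V0=87.1460

Since d<R<u, set p* = (R−d)/(u−d) = 0.9412; price each node as the discounted p*-expectation of its children.
Terminal values V(1,·): V(1,0)=0.0000, V(1,1)=100.0000
Node (0,0) S=88.0000: V=(p*·100.0000+(1−p*)·0.0000)/1.08=87.1460; Δ=(100.0000−0.0000)/(97.6800−52.8000)=2.2282; B=V−Δ·S=-108.9325
Each (Δ,B) replicates both successor values, so the strategy is self-financing and V0 is arbitrage-free.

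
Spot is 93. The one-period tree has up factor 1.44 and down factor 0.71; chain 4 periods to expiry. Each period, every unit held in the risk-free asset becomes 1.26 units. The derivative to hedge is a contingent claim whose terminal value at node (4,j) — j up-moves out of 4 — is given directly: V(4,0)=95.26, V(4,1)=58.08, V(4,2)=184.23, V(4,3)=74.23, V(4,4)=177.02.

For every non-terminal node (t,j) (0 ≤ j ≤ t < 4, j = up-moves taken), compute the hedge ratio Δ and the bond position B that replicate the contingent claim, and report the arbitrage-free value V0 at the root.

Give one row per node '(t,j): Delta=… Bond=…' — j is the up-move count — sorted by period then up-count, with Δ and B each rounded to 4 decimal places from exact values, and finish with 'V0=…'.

(0,0): Delta=0.1071 Bond=41.4064
(1,0): Delta=-0.2330 Bond=74.6317
(1,1): Delta=0.1620 Bond=44.8216
(2,0): Delta=1.9915 Bond=-10.2522
(2,1): Delta=-0.5920 Bond=128.1666
(2,2): Delta=0.2837 Bond=33.0125
(3,0): Delta=-1.5301 Bond=104.3027
(3,1): Delta=2.5598 Bond=-51.2808
(3,2): Delta=-1.1005 Bond=231.1240
(3,3): Delta=0.5071 Bond=-20.4316
V0=51.3705

Under the risk-neutral measure, an up-move has probability p* = (R−d)/(u−d) = 0.7534 and values discount at R = 1.26.
Terminal payoffs: V(4,0)=95.2600, V(4,1)=58.0800, V(4,2)=184.2300, V(4,3)=74.2300, V(4,4)=177.0200
Node (3,0) S=33.2857: V=(p*·58.0800+(1−p*)·95.2600)/1.26=53.3712; Δ=(58.0800−95.2600)/(47.9314−23.6329)=-1.5301; B=V−Δ·S=104.3027
Node (3,1) S=67.5091: V=(p*·184.2300+(1−p*)·58.0800)/1.26=121.5274; Δ=(184.2300−58.0800)/(97.2131−47.9314)=2.5598; B=V−Δ·S=-51.2808
Node (3,2) S=136.9198: V=(p*·74.2300+(1−p*)·184.2300)/1.26=80.4391; Δ=(74.2300−184.2300)/(197.1645−97.2131)=-1.1005; B=V−Δ·S=231.1240
Node (3,3) S=277.6965: V=(p*·177.0200+(1−p*)·74.2300)/1.26=120.3766; Δ=(177.0200−74.2300)/(399.8830−197.1645)=0.5071; B=V−Δ·S=-20.4316
Node (2,0) S=46.8813: V=(p*·121.5274+(1−p*)·53.3712)/1.26=83.1125; Δ=(121.5274−53.3712)/(67.5091−33.2857)=1.9915; B=V−Δ·S=-10.2522
Node (2,1) S=95.0832: V=(p*·80.4391+(1−p*)·121.5274)/1.26=71.8813; Δ=(80.4391−121.5274)/(136.9198−67.5091)=-0.5920; B=V−Δ·S=128.1666
Node (2,2) S=192.8448: V=(p*·120.3766+(1−p*)·80.4391)/1.26=87.7214; Δ=(120.3766−80.4391)/(277.6965−136.9198)=0.2837; B=V−Δ·S=33.0125
Node (1,0) S=66.0300: V=(p*·71.8813+(1−p*)·83.1125)/1.26=59.2466; Δ=(71.8813−83.1125)/(95.0832−46.8813)=-0.2330; B=V−Δ·S=74.6317
Node (1,1) S=133.9200: V=(p*·87.7214+(1−p*)·71.8813)/1.26=66.5204; Δ=(87.7214−71.8813)/(192.8448−95.0832)=0.1620; B=V−Δ·S=44.8216
Node (0,0) S=93.0000: V=(p*·66.5204+(1−p*)·59.2466)/1.26=51.3705; Δ=(66.5204−59.2466)/(133.9200−66.0300)=0.1071; B=V−Δ·S=41.4064
Each (Δ,B) replicates both successor values, so the strategy is self-financing and V0 is arbitrage-free.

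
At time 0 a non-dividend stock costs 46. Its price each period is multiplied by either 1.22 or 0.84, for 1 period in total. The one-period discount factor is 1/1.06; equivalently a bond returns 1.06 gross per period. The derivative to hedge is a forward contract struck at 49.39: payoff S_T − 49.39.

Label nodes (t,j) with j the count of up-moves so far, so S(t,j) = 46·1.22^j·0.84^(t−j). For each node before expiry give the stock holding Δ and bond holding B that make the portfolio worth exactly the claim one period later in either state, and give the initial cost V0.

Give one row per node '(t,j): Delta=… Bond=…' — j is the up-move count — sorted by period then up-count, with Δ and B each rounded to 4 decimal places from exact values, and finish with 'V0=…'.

(0,0): Delta=1.0000 Bond=-46.5943
V0=-0.5943

Risk-neutral probability p* = (R−d)/(u−d) = (1.06−0.84)/(1.22−0.84) = 0.5789.
At expiry t=1: V(1,0)=-10.7500, V(1,1)=6.7300
Node (0,0) S=46.0000: V=(p*·6.7300+(1−p*)·-10.7500)/1.06=-0.5943; Δ=(6.7300−-10.7500)/(56.1200−38.6400)=1.0000; B=V−Δ·S=-46.5943
Each (Δ,B) replicates both successor values, so the strategy is self-financing and V0 is arbitrage-free.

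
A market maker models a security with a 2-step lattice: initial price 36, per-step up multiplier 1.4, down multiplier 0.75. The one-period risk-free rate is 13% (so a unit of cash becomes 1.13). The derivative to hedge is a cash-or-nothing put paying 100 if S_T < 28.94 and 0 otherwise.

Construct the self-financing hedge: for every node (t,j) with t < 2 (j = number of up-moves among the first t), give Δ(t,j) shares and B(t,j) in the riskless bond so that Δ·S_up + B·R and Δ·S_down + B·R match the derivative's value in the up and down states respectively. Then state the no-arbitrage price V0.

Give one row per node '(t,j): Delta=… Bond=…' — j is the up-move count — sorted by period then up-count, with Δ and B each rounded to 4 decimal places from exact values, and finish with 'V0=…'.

Under the risk-neutral measure, an up-move has probability p* = (R−d)/(u−d) = 0.5846 and values discount at R = 1.13.
At expiry t=2: V(2,0)=100.0000, V(2,1)=0.0000, V(2,2)=0.0000
Node (1,0) S=27.0000: V=(p*·0.0000+(1−p*)·100.0000)/1.13=36.7597; Δ=(0.0000−100.0000)/(37.8000−20.2500)=-5.6980; B=V−Δ·S=190.6059
Node (1,1) S=50.4000: V=(p*·0.0000+(1−p*)·0.0000)/1.13=0.0000; Δ=(0.0000−0.0000)/(70.5600−37.8000)=0.0000; B=V−Δ·S=0.0000
Node (0,0) S=36.0000: V=(p*·0.0000+(1−p*)·36.7597)/1.13=13.5128; Δ=(0.0000−36.7597)/(50.4000−27.0000)=-1.5709; B=V−Δ·S=70.0661
The time-0 hedge costs 13.5128, which is the no-arbitrage price.

(0,0): Delta=-1.5709 Bond=70.0661
(1,0): Delta=-5.6980 Bond=190.6059
(1,1): Delta=0.0000 Bond=0.0000
V0=13.5128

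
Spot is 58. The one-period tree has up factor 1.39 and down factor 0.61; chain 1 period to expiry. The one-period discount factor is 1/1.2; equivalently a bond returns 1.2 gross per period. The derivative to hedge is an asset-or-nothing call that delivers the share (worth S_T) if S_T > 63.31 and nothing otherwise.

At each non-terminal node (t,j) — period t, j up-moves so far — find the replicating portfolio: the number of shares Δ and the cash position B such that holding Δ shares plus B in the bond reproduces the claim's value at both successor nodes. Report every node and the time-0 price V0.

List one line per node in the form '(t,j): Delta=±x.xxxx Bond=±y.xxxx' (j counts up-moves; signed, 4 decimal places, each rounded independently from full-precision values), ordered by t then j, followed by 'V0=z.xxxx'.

(0,0): Delta=1.7821 Bond=-52.5408
V0=50.8182

Risk-neutral probability p* = (R−d)/(u−d) = (1.2−0.61)/(1.39−0.61) = 0.7564.
Payoff layer (t=1): V(1,0)=0.0000, V(1,1)=80.6200
Node (0,0) S=58.0000: V=(p*·80.6200+(1−p*)·0.0000)/1.2=50.8182; Δ=(80.6200−0.0000)/(80.6200−35.3800)=1.7821; B=V−Δ·S=-52.5408
The time-0 hedge costs 50.8182, which is the no-arbitrage price.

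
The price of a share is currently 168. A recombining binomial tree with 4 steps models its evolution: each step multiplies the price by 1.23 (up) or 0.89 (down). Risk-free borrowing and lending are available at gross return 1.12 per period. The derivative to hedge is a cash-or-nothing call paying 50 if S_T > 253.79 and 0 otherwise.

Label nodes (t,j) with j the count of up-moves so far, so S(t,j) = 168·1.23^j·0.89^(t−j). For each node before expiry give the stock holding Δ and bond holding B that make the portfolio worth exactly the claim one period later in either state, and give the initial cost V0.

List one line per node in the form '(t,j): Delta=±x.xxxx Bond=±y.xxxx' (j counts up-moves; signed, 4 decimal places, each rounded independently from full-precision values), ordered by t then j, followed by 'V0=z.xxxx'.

Since d<R<u, set p* = (R−d)/(u−d) = 0.6765; price each node as the discounted p*-expectation of its children.
At expiry t=4: V(4,0)=0.0000, V(4,1)=0.0000, V(4,2)=0.0000, V(4,3)=50.0000, V(4,4)=50.0000
Node (3,0) S=118.4348: V=(p*·0.0000+(1−p*)·0.0000)/1.12=0.0000; Δ=(0.0000−0.0000)/(145.6748−105.4070)=0.0000; B=V−Δ·S=0.0000
Node (3,1) S=163.6795: V=(p*·0.0000+(1−p*)·0.0000)/1.12=0.0000; Δ=(0.0000−0.0000)/(201.3258−145.6748)=0.0000; B=V−Δ·S=0.0000
Node (3,2) S=226.2088: V=(p*·50.0000+(1−p*)·0.0000)/1.12=30.1996; Δ=(50.0000−0.0000)/(278.2368−201.3258)=0.6501; B=V−Δ·S=-116.8592
Node (3,3) S=312.6257: V=(p*·50.0000+(1−p*)·50.0000)/1.12=44.6429; Δ=(50.0000−50.0000)/(384.5296−278.2368)=0.0000; B=V−Δ·S=44.6429
Node (2,0) S=133.0728: V=(p*·0.0000+(1−p*)·0.0000)/1.12=0.0000; Δ=(0.0000−0.0000)/(163.6795−118.4348)=0.0000; B=V−Δ·S=0.0000
Node (2,1) S=183.9096: V=(p*·30.1996+(1−p*)·0.0000)/1.12=18.2403; Δ=(30.1996−0.0000)/(226.2088−163.6795)=0.4830; B=V−Δ·S=-70.5820
Node (2,2) S=254.1672: V=(p*·44.6429+(1−p*)·30.1996)/1.12=35.6875; Δ=(44.6429−30.1996)/(312.6257−226.2088)=0.1671; B=V−Δ·S=-6.7927
Node (1,0) S=149.5200: V=(p*·18.2403+(1−p*)·0.0000)/1.12=11.0170; Δ=(18.2403−0.0000)/(183.9096−133.0728)=0.3588; B=V−Δ·S=-42.6309
Node (1,1) S=206.6400: V=(p*·35.6875+(1−p*)·18.2403)/1.12=26.8240; Δ=(35.6875−18.2403)/(254.1672−183.9096)=0.2483; B=V−Δ·S=-24.4914
Node (0,0) S=168.0000: V=(p*·26.8240+(1−p*)·11.0170)/1.12=19.3839; Δ=(26.8240−11.0170)/(206.6400−149.5200)=0.2767; B=V−Δ·S=-27.1072
The time-0 hedge costs 19.3839, which is the no-arbitrage price.

(0,0): Delta=0.2767 Bond=-27.1072
(1,0): Delta=0.3588 Bond=-42.6309
(1,1): Delta=0.2483 Bond=-24.4914
(2,0): Delta=0.0000 Bond=0.0000
(2,1): Delta=0.4830 Bond=-70.5820
(2,2): Delta=0.1671 Bond=-6.7927
(3,0): Delta=0.0000 Bond=0.0000
(3,1): Delta=0.0000 Bond=0.0000
(3,2): Delta=0.6501 Bond=-116.8592
(3,3): Delta=0.0000 Bond=44.6429
V0=19.3839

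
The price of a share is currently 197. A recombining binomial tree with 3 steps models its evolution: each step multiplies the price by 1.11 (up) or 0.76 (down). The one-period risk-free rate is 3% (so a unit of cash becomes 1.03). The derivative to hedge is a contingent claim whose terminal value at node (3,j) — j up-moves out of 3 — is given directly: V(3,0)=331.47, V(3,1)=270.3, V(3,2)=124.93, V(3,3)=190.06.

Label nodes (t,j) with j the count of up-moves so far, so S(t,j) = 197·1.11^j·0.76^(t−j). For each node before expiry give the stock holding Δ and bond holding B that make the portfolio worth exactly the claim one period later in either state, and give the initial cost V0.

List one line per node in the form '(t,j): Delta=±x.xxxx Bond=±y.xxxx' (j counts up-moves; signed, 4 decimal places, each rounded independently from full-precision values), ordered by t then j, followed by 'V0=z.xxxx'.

Since d<R<u, set p* = (R−d)/(u−d) = 0.7714; price each node as the discounted p*-expectation of its children.
Terminal values V(3,·): V(3,0)=331.4700, V(3,1)=270.3000, V(3,2)=124.9300, V(3,3)=190.0600
(2,0): S=113.7872. Δ = (V_up−V_dn)/(S_up−S_dn) = (270.3000−331.4700)/(126.3038−86.4783) = -1.5359. V = [p*·270.3000 + (1−p*)·331.4700]/1.03 = 276.0017. B = V − Δ·S = 450.7731.
(2,1): S=166.1892. Δ = (V_up−V_dn)/(S_up−S_dn) = (124.9300−270.3000)/(184.4700−126.3038) = -2.4992. V = [p*·124.9300 + (1−p*)·270.3000]/1.03 = 153.5509. B = V − Δ·S = 568.8938.
(2,2): S=242.7237. Δ = (V_up−V_dn)/(S_up−S_dn) = (190.0600−124.9300)/(269.4233−184.4700) = 0.7667. V = [p*·190.0600 + (1−p*)·124.9300]/1.03 = 170.0710. B = V − Δ·S = -16.0147.
(1,0): S=149.7200. Δ = (V_up−V_dn)/(S_up−S_dn) = (153.5509−276.0017)/(166.1892−113.7872) = -2.3368. V = [p*·153.5509 + (1−p*)·276.0017]/1.03 = 176.2521. B = V − Δ·S = 526.1114.
(1,1): S=218.6700. Δ = (V_up−V_dn)/(S_up−S_dn) = (170.0710−153.5509)/(242.7237−166.1892) = 0.2159. V = [p*·170.0710 + (1−p*)·153.5509]/1.03 = 161.4514. B = V − Δ·S = 114.2511.
(0,0): S=197.0000. Δ = (V_up−V_dn)/(S_up−S_dn) = (161.4514−176.2521)/(218.6700−149.7200) = -0.2147. V = [p*·161.4514 + (1−p*)·176.2521]/1.03 = 160.0334. B = V − Δ·S = 202.3210.
Check: Δ(0,0)·S0 + B(0,0) = 160.0334 = V0.

(0,0): Delta=-0.2147 Bond=202.3210
(1,0): Delta=-2.3368 Bond=526.1114
(1,1): Delta=0.2159 Bond=114.2511
(2,0): Delta=-1.5359 Bond=450.7731
(2,1): Delta=-2.4992 Bond=568.8938
(2,2): Delta=0.7667 Bond=-16.0147
V0=160.0334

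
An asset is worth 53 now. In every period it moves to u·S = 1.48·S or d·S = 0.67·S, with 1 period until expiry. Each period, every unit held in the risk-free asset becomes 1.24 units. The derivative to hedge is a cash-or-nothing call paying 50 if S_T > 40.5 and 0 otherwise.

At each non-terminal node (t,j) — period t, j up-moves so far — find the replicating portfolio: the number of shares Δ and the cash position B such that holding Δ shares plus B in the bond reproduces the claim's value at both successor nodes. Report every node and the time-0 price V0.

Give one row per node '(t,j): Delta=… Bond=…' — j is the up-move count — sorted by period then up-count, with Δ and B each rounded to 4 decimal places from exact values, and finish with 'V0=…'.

Since d<R<u, set p* = (R−d)/(u−d) = 0.7037; price each node as the discounted p*-expectation of its children.
At expiry t=1: V(1,0)=0.0000, V(1,1)=50.0000
  t=0,j=0: stock 53.0000 → up 78.4400 (V=50.0000), down 35.5100 (V=0.0000). Price 28.3751; hedge Δ=1.1647, bond B=-33.3532.
Root portfolio cost Δ·53+B reproduces V0=28.3751.

(0,0): Delta=1.1647 Bond=-33.3532
V0=28.3751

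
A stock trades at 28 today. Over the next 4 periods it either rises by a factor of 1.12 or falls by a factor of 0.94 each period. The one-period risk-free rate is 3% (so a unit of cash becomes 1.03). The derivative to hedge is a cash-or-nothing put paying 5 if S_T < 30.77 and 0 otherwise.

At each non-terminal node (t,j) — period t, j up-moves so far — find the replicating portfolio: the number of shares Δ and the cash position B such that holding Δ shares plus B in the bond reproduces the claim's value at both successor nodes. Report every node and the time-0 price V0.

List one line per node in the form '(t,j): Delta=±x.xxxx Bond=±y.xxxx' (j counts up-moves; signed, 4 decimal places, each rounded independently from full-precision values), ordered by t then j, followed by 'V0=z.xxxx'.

(0,0): Delta=-0.3405 Bond=10.9210
(1,0): Delta=-0.4974 Bond=15.3795
(1,1): Delta=-0.2087 Bond=7.1178
(2,0): Delta=-0.5450 Bond=17.0191
(2,1): Delta=-0.4574 Bond=14.6626
(2,2): Delta=0.0000 Bond=0.0000
(3,0): Delta=0.0000 Bond=4.8544
(3,1): Delta=-1.0025 Bond=30.2050
(3,2): Delta=0.0000 Bond=0.0000
(3,3): Delta=0.0000 Bond=0.0000
V0=1.3883

Since d<R<u, set p* = (R−d)/(u−d) = 0.5000; price each node as the discounted p*-expectation of its children.
At expiry t=4: V(4,0)=5.0000, V(4,1)=5.0000, V(4,2)=0.0000, V(4,3)=0.0000, V(4,4)=0.0000
(3,0): S=23.2564. Δ = (V_up−V_dn)/(S_up−S_dn) = (5.0000−5.0000)/(26.0471−21.8610) = 0.0000. V = [p*·5.0000 + (1−p*)·5.0000]/1.03 = 4.8544. B = V − Δ·S = 4.8544.
(3,1): S=27.7097. Δ = (V_up−V_dn)/(S_up−S_dn) = (0.0000−5.0000)/(31.0349−26.0471) = -1.0025. V = [p*·0.0000 + (1−p*)·5.0000]/1.03 = 2.4272. B = V − Δ·S = 30.2050.
(3,2): S=33.0158. Δ = (V_up−V_dn)/(S_up−S_dn) = (0.0000−0.0000)/(36.9777−31.0349) = 0.0000. V = [p*·0.0000 + (1−p*)·0.0000]/1.03 = 0.0000. B = V − Δ·S = 0.0000.
(3,3): S=39.3380. Δ = (V_up−V_dn)/(S_up−S_dn) = (0.0000−0.0000)/(44.0585−36.9777) = 0.0000. V = [p*·0.0000 + (1−p*)·0.0000]/1.03 = 0.0000. B = V − Δ·S = 0.0000.
(2,0): S=24.7408. Δ = (V_up−V_dn)/(S_up−S_dn) = (2.4272−4.8544)/(27.7097−23.2564) = -0.5450. V = [p*·2.4272 + (1−p*)·4.8544]/1.03 = 3.5347. B = V − Δ·S = 17.0191.
(2,1): S=29.4784. Δ = (V_up−V_dn)/(S_up−S_dn) = (0.0000−2.4272)/(33.0158−27.7097) = -0.4574. V = [p*·0.0000 + (1−p*)·2.4272]/1.03 = 1.1782. B = V − Δ·S = 14.6626.
(2,2): S=35.1232. Δ = (V_up−V_dn)/(S_up−S_dn) = (0.0000−0.0000)/(39.3380−33.0158) = 0.0000. V = [p*·0.0000 + (1−p*)·0.0000]/1.03 = 0.0000. B = V − Δ·S = 0.0000.
(1,0): S=26.3200. Δ = (V_up−V_dn)/(S_up−S_dn) = (1.1782−3.5347)/(29.4784−24.7408) = -0.4974. V = [p*·1.1782 + (1−p*)·3.5347]/1.03 = 2.2879. B = V − Δ·S = 15.3795.
(1,1): S=31.3600. Δ = (V_up−V_dn)/(S_up−S_dn) = (0.0000−1.1782)/(35.1232−29.4784) = -0.2087. V = [p*·0.0000 + (1−p*)·1.1782]/1.03 = 0.5720. B = V − Δ·S = 7.1178.
(0,0): S=28.0000. Δ = (V_up−V_dn)/(S_up−S_dn) = (0.5720−2.2879)/(31.3600−26.3200) = -0.3405. V = [p*·0.5720 + (1−p*)·2.2879]/1.03 = 1.3883. B = V − Δ·S = 10.9210.
Root portfolio cost Δ·28+B reproduces V0=1.3883.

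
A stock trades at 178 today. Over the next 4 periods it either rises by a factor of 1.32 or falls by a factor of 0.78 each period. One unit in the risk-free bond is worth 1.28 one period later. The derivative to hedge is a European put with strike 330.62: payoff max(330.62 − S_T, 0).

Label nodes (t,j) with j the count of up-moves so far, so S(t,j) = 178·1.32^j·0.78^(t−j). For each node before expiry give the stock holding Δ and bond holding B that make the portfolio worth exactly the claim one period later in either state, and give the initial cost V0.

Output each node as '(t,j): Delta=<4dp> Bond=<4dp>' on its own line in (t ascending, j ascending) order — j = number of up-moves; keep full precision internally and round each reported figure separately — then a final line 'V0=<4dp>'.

Since d<R<u, set p* = (R−d)/(u−d) = 0.9259; price each node as the discounted p*-expectation of its children.
Terminal payoffs: V(4,0)=264.7332, V(4,1)=219.1193, V(4,2)=141.9264, V(4,3)=11.2924, V(4,4)=0.0000
Node (3,0) S=84.4703: V=(p*·219.1193+(1−p*)·264.7332)/1.28=173.8266; Δ=(219.1193−264.7332)/(111.5007−65.8868)=-1.0000; B=V−Δ·S=258.2969
Node (3,1) S=142.9497: V=(p*·141.9264+(1−p*)·219.1193)/1.28=115.3472; Δ=(141.9264−219.1193)/(188.6936−111.5007)=-1.0000; B=V−Δ·S=258.2969
Node (3,2) S=241.9148: V=(p*·11.2924+(1−p*)·141.9264)/1.28=16.3821; Δ=(11.2924−141.9264)/(319.3276−188.6936)=-1.0000; B=V−Δ·S=258.2969
Node (3,3) S=409.3943: V=(p*·0.0000+(1−p*)·11.2924)/1.28=0.6535; Δ=(0.0000−11.2924)/(540.4005−319.3276)=-0.0511; B=V−Δ·S=21.5654
Node (2,0) S=108.2952: V=(p*·115.3472+(1−p*)·173.8266)/1.28=93.4992; Δ=(115.3472−173.8266)/(142.9497−84.4703)=-1.0000; B=V−Δ·S=201.7944
Node (2,1) S=183.2688: V=(p*·16.3821+(1−p*)·115.3472)/1.28=18.5256; Δ=(16.3821−115.3472)/(241.9148−142.9497)=-1.0000; B=V−Δ·S=201.7944
Node (2,2) S=310.1472: V=(p*·0.6535+(1−p*)·16.3821)/1.28=1.4208; Δ=(0.6535−16.3821)/(409.3943−241.9148)=-0.0939; B=V−Δ·S=30.5477
Node (1,0) S=138.8400: V=(p*·18.5256+(1−p*)·93.4992)/1.28=18.8119; Δ=(18.5256−93.4992)/(183.2688−108.2952)=-1.0000; B=V−Δ·S=157.6519
Node (1,1) S=234.9600: V=(p*·1.4208+(1−p*)·18.5256)/1.28=2.0998; Δ=(1.4208−18.5256)/(310.1472−183.2688)=-0.1348; B=V−Δ·S=33.7755
Node (0,0) S=178.0000: V=(p*·2.0998+(1−p*)·18.8119)/1.28=2.6076; Δ=(2.0998−18.8119)/(234.9600−138.8400)=-0.1739; B=V−Δ·S=33.5559
Each (Δ,B) replicates both successor values, so the strategy is self-financing and V0 is arbitrage-free.

(0,0): Delta=-0.1739 Bond=33.5559
(1,0): Delta=-1.0000 Bond=157.6519
(1,1): Delta=-0.1348 Bond=33.7755
(2,0): Delta=-1.0000 Bond=201.7944
(2,1): Delta=-1.0000 Bond=201.7944
(2,2): Delta=-0.0939 Bond=30.5477
(3,0): Delta=-1.0000 Bond=258.2969
(3,1): Delta=-1.0000 Bond=258.2969
(3,2): Delta=-1.0000 Bond=258.2969
(3,3): Delta=-0.0511 Bond=21.5654
V0=2.6076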